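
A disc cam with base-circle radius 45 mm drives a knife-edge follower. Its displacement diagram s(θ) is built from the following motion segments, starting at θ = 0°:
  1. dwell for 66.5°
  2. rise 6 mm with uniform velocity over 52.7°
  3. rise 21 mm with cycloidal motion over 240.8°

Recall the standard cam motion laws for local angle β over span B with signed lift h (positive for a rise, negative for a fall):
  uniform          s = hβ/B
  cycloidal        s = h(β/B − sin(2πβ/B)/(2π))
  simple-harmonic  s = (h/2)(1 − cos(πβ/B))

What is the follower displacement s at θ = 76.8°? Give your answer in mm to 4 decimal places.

seg 1 [0°–66.5°] dwell: s stays 0.0000
seg 2 [66.5°–119.2°] uniform, h=6: θ=76.8° here. β=10.3, B=52.7. 6·10.3/52.7 = 1.1727 → s = 1.1727

1.1727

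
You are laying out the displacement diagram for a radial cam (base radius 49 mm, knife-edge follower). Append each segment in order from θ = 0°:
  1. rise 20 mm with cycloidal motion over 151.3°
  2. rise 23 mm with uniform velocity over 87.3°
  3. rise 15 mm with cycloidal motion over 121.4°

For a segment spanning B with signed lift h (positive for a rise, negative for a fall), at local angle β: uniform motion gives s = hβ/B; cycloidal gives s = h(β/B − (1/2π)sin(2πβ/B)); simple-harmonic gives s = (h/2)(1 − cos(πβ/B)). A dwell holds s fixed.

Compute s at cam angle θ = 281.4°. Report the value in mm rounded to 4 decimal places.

seg 1 [0°–151.3°] cycloidal, h=20: full span → s += 20 → s = 20.0000
seg 2 [151.3°–238.6°] uniform, h=23: full span → s += 23 → s = 43.0000
seg 3 [238.6°–360°] cycloidal, h=15: θ=281.4° here. β=42.8, B=121.4. 15·(0.3526 − sin(2π·0.3526)/(2π)) = 3.3797 → s = 46.3797

46.3797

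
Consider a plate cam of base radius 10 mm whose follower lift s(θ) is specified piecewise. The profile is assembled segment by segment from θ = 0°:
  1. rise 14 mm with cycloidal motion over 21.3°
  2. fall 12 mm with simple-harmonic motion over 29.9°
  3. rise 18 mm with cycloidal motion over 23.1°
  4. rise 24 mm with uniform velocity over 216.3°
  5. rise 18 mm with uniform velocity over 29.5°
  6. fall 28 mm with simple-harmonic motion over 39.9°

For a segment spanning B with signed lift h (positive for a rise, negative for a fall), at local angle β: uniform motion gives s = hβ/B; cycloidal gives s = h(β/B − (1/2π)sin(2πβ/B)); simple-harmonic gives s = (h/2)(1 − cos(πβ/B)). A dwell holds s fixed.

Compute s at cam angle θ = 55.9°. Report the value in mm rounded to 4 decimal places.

seg 1 [0°–21.3°] cycloidal, h=14: full span → s += 14 → s = 14.0000
seg 2 [21.3°–51.2°] simple-harmonic, h=-12: full span → s += -12 → s = 2.0000
seg 3 [51.2°–74.3°] cycloidal, h=18: θ=55.9° here. β=4.7, B=23.1. 18·(0.2035 − sin(2π·0.2035)/(2π)) = 0.9191 → s = 2.9191

2.9191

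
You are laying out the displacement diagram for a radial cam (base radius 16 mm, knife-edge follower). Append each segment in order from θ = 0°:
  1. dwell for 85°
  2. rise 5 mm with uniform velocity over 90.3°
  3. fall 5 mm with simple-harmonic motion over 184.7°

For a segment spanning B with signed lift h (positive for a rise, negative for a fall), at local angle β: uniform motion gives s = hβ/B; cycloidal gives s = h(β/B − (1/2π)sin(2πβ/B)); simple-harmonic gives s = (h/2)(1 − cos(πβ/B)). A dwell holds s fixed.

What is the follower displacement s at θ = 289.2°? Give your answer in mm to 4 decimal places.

seg 1 [0°–85°] dwell: s stays 0.0000
seg 2 [85°–175.3°] uniform, h=5: full span → s += 5 → s = 5.0000
seg 3 [175.3°–360°] simple-harmonic, h=-5: θ=289.2° here. β=113.9, B=184.7. -5/2·(1 − cos(π·0.6167)) = -3.3960 → s = 1.6040

1.6040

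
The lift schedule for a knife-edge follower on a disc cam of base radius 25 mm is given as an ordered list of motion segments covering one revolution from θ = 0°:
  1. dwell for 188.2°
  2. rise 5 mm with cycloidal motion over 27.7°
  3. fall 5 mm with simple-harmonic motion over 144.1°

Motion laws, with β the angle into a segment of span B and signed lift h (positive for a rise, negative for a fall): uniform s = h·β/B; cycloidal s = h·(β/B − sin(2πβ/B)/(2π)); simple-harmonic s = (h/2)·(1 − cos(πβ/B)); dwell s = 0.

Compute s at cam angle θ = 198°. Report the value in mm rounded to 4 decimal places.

seg 1 [0°–188.2°] dwell: s stays 0.0000
seg 2 [188.2°–215.9°] cycloidal, h=5: θ=198° here. β=9.8, B=27.7. 5·(0.3538 − sin(2π·0.3538)/(2π)) = 1.1365 → s = 1.1365

1.1365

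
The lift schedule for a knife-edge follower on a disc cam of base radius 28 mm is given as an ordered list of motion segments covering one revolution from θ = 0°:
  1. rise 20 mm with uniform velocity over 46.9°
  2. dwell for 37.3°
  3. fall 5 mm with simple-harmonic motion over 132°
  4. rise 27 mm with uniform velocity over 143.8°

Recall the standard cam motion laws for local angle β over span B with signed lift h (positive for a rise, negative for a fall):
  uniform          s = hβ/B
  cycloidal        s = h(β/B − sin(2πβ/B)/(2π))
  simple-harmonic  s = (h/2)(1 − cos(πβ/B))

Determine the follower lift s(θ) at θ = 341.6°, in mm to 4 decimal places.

seg 1 [0°–46.9°] uniform, h=20: full span → s += 20 → s = 20.0000
seg 2 [46.9°–84.2°] dwell: s stays 20.0000
seg 3 [84.2°–216.2°] simple-harmonic, h=-5: full span → s += -5 → s = 15.0000
seg 4 [216.2°–360°] uniform, h=27: θ=341.6° here. β=125.4, B=143.8. 27·125.4/143.8 = 23.5452 → s = 38.5452

38.5452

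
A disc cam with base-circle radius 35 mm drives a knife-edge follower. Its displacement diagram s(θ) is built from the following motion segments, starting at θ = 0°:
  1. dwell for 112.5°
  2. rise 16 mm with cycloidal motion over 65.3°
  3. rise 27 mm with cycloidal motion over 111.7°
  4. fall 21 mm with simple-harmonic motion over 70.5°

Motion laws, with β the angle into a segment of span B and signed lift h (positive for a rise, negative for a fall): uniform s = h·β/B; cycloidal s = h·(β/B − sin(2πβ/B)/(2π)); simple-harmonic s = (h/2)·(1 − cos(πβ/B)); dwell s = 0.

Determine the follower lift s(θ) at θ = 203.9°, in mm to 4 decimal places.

seg 1 [0°–112.5°] dwell: s stays 0.0000
seg 2 [112.5°–177.8°] cycloidal, h=16: full span → s += 16 → s = 16.0000
seg 3 [177.8°–289.5°] cycloidal, h=27: θ=203.9° here. β=26.1, B=111.7. 27·(0.2337 − sin(2π·0.2337)/(2π)) = 2.0343 → s = 18.0343

18.0343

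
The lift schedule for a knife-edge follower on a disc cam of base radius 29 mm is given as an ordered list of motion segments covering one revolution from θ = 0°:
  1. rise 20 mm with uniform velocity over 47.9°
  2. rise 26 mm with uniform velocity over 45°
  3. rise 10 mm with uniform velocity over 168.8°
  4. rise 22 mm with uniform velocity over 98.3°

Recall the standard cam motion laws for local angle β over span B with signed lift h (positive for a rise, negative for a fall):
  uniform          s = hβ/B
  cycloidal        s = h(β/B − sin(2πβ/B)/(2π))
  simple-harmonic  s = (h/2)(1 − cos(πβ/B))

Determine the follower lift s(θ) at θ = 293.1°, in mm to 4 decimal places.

seg 1 [0°–47.9°] uniform, h=20: full span → s += 20 → s = 20.0000
seg 2 [47.9°–92.9°] uniform, h=26: full span → s += 26 → s = 46.0000
seg 3 [92.9°–261.7°] uniform, h=10: full span → s += 10 → s = 56.0000
seg 4 [261.7°–360°] uniform, h=22: θ=293.1° here. β=31.4, B=98.3. 22·31.4/98.3 = 7.0275 → s = 63.0275

63.0275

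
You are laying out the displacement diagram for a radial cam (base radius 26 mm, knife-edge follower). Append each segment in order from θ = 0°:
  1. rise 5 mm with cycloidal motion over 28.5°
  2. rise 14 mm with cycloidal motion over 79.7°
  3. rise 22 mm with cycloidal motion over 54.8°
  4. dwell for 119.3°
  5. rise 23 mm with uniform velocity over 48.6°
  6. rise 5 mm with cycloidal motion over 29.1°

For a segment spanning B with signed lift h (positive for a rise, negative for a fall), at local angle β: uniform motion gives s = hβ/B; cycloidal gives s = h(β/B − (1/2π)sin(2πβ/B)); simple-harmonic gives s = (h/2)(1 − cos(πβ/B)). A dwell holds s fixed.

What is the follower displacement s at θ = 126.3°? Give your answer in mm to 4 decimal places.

seg 1 [0°–28.5°] cycloidal, h=5: full span → s += 5 → s = 5.0000
seg 2 [28.5°–108.2°] cycloidal, h=14: full span → s += 14 → s = 19.0000
seg 3 [108.2°–163°] cycloidal, h=22: θ=126.3° here. β=18.1, B=54.8. 22·(0.3303 − sin(2π·0.3303)/(2π)) = 4.2012 → s = 23.2012

23.2012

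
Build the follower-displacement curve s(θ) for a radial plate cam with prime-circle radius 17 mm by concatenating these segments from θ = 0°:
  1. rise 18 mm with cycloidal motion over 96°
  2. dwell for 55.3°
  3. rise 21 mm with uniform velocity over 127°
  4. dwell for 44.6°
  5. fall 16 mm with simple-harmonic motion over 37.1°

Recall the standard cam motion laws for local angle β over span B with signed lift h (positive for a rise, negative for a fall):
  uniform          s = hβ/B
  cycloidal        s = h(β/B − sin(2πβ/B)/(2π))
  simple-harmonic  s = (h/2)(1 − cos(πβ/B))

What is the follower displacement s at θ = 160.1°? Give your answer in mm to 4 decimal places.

seg 1 [0°–96°] cycloidal, h=18: full span → s += 18 → s = 18.0000
seg 2 [96°–151.3°] dwell: s stays 18.0000
seg 3 [151.3°–278.3°] uniform, h=21: θ=160.1° here. β=8.8, B=127. 21·8.8/127 = 1.4551 → s = 19.4551

19.4551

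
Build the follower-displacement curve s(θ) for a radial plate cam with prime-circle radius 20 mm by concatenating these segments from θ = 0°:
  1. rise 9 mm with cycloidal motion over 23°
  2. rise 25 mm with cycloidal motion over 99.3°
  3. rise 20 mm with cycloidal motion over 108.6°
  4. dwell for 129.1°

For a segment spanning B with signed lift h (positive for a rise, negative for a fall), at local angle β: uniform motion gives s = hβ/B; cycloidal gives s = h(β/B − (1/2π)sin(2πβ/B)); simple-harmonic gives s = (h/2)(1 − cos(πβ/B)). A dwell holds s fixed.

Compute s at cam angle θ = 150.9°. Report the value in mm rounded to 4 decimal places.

seg 1 [0°–23°] cycloidal, h=9: full span → s += 9 → s = 9.0000
seg 2 [23°–122.3°] cycloidal, h=25: full span → s += 25 → s = 34.0000
seg 3 [122.3°–230.9°] cycloidal, h=20: θ=150.9° here. β=28.6, B=108.6. 20·(0.2634 − sin(2π·0.2634)/(2π)) = 2.0951 → s = 36.0951

36.0951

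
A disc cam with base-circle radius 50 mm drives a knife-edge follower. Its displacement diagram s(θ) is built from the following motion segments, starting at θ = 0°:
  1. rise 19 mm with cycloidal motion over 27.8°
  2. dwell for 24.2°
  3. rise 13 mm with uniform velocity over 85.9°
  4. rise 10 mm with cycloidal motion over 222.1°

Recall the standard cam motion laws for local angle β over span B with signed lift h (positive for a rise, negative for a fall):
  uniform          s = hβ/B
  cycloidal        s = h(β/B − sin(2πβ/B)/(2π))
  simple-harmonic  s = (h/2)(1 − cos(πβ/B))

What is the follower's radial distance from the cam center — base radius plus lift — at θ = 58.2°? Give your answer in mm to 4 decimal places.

seg 1 [0°–27.8°] cycloidal, h=19: full span → s += 19 → s = 19.0000
seg 2 [27.8°–52°] dwell: s stays 19.0000
seg 3 [52°–137.9°] uniform, h=13: θ=58.2° here. β=6.2, B=85.9. 13·6.2/85.9 = 0.9383 → s = 19.9383
radial distance = base radius + s = 50 + 19.9383 = 69.9383

69.9383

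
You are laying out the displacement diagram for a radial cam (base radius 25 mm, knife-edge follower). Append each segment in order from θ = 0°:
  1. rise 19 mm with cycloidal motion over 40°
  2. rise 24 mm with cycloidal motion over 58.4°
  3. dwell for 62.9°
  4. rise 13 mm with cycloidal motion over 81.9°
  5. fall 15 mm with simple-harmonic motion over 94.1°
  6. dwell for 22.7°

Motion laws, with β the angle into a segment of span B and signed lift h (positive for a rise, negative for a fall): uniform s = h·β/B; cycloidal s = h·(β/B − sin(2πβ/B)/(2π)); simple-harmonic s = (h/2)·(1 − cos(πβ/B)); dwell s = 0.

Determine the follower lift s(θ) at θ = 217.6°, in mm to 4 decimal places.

seg 1 [0°–40°] cycloidal, h=19: full span → s += 19 → s = 19.0000
seg 2 [40°–98.4°] cycloidal, h=24: full span → s += 24 → s = 43.0000
seg 3 [98.4°–161.3°] dwell: s stays 43.0000
seg 4 [161.3°–243.2°] cycloidal, h=13: θ=217.6° here. β=56.3, B=81.9. 13·(0.6874 − sin(2π·0.6874)/(2π)) = 10.8476 → s = 53.8476

53.8476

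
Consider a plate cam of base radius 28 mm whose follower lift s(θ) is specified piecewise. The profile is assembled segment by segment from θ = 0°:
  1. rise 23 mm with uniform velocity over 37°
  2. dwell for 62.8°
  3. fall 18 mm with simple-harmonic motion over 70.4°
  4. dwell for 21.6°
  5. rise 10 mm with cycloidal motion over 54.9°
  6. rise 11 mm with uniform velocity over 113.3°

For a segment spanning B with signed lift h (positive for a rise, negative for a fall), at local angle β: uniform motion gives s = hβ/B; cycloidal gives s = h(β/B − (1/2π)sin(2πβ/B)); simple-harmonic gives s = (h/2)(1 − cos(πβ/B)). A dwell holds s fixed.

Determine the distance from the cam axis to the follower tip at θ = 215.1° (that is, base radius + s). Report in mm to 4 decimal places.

seg 1 [0°–37°] uniform, h=23: full span → s += 23 → s = 23.0000
seg 2 [37°–99.8°] dwell: s stays 23.0000
seg 3 [99.8°–170.2°] simple-harmonic, h=-18: full span → s += -18 → s = 5.0000
seg 4 [170.2°–191.8°] dwell: s stays 5.0000
seg 5 [191.8°–246.7°] cycloidal, h=10: θ=215.1° here. β=23.3, B=54.9. 10·(0.4244 − sin(2π·0.4244)/(2π)) = 3.5163 → s = 8.5163
radial distance = base radius + s = 28 + 8.5163 = 36.5163

36.5163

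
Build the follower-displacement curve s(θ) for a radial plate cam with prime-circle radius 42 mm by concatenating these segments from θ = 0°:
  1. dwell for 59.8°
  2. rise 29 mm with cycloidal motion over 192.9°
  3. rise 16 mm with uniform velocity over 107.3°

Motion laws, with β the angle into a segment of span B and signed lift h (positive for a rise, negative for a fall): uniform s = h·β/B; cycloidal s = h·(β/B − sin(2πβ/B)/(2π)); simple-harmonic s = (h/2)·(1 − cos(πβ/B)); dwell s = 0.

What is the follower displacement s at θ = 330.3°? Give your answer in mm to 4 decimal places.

seg 1 [0°–59.8°] dwell: s stays 0.0000
seg 2 [59.8°–252.7°] cycloidal, h=29: full span → s += 29 → s = 29.0000
seg 3 [252.7°–360°] uniform, h=16: θ=330.3° here. β=77.6, B=107.3. 16·77.6/107.3 = 11.5713 → s = 40.5713

40.5713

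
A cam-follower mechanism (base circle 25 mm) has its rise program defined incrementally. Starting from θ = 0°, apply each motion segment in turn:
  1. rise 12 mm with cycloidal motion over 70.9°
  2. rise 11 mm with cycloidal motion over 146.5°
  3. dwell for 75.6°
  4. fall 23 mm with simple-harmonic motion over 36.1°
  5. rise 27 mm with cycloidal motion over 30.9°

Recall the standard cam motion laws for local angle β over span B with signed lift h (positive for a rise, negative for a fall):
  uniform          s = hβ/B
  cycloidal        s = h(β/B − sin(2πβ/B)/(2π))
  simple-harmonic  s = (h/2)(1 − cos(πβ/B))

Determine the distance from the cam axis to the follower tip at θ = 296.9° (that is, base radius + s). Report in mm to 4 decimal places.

seg 1 [0°–70.9°] cycloidal, h=12: full span → s += 12 → s = 12.0000
seg 2 [70.9°–217.4°] cycloidal, h=11: full span → s += 11 → s = 23.0000
seg 3 [217.4°–293°] dwell: s stays 23.0000
seg 4 [293°–329.1°] simple-harmonic, h=-23: θ=296.9° here. β=3.9, B=36.1. -23/2·(1 − cos(π·0.1080)) = -0.6560 → s = 22.3440
radial distance = base radius + s = 25 + 22.3440 = 47.3440

47.3440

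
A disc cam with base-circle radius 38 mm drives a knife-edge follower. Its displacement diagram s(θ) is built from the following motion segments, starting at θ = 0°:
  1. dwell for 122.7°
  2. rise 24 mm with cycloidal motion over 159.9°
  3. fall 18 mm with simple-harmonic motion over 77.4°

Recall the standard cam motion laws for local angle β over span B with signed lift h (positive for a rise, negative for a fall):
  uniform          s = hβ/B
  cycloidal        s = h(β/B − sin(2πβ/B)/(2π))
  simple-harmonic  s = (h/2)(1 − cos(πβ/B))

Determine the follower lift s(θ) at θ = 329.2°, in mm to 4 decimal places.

seg 1 [0°–122.7°] dwell: s stays 0.0000
seg 2 [122.7°–282.6°] cycloidal, h=24: full span → s += 24 → s = 24.0000
seg 3 [282.6°–360°] simple-harmonic, h=-18: θ=329.2° here. β=46.6, B=77.4. -18/2·(1 − cos(π·0.6021)) = -11.8367 → s = 12.1633

12.1633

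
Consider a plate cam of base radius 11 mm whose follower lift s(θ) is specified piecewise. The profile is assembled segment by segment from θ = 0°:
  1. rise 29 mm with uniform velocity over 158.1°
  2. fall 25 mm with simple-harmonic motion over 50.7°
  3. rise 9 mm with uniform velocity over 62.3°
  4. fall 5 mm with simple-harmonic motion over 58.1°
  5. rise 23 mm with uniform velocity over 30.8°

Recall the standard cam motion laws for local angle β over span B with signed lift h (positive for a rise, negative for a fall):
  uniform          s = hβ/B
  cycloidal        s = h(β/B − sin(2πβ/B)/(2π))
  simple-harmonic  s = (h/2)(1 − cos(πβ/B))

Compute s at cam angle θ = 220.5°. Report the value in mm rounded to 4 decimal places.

seg 1 [0°–158.1°] uniform, h=29: full span → s += 29 → s = 29.0000
seg 2 [158.1°–208.8°] simple-harmonic, h=-25: full span → s += -25 → s = 4.0000
seg 3 [208.8°–271.1°] uniform, h=9: θ=220.5° here. β=11.7, B=62.3. 9·11.7/62.3 = 1.6902 → s = 5.6902

5.6902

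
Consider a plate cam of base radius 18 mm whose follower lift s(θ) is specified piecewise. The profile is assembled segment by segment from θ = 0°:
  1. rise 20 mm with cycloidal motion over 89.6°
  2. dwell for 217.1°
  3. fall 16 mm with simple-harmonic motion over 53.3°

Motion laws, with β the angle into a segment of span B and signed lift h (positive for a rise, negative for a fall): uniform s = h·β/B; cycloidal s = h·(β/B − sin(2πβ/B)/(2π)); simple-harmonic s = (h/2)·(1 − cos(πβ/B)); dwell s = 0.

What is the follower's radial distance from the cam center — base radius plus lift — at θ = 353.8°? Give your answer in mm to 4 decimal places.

seg 1 [0°–89.6°] cycloidal, h=20: full span → s += 20 → s = 20.0000
seg 2 [89.6°–306.7°] dwell: s stays 20.0000
seg 3 [306.7°–360°] simple-harmonic, h=-16: θ=353.8° here. β=47.1, B=53.3. -16/2·(1 − cos(π·0.8837)) = -15.4717 → s = 4.5283
radial distance = base radius + s = 18 + 4.5283 = 22.5283

22.5283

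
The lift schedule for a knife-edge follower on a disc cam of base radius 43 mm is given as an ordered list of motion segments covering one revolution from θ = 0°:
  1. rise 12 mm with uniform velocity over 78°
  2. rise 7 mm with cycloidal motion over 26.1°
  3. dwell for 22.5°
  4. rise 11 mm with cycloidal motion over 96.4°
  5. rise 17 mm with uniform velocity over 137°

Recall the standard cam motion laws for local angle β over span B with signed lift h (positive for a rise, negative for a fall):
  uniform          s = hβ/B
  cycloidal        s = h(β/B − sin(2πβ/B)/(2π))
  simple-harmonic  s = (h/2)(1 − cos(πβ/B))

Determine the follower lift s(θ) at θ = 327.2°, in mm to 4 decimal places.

seg 1 [0°–78°] uniform, h=12: full span → s += 12 → s = 12.0000
seg 2 [78°–104.1°] cycloidal, h=7: full span → s += 7 → s = 19.0000
seg 3 [104.1°–126.6°] dwell: s stays 19.0000
seg 4 [126.6°–223°] cycloidal, h=11: full span → s += 11 → s = 30.0000
seg 5 [223°–360°] uniform, h=17: θ=327.2° here. β=104.2, B=137. 17·104.2/137 = 12.9299 → s = 42.9299

42.9299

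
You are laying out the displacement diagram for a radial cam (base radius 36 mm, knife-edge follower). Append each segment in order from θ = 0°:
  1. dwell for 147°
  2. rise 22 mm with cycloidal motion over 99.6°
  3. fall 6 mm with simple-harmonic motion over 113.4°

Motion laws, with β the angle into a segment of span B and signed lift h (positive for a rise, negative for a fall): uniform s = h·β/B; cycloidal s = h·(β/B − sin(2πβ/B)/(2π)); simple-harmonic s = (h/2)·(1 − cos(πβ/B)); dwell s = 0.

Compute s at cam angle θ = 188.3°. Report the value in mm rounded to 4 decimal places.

seg 1 [0°–147°] dwell: s stays 0.0000
seg 2 [147°–246.6°] cycloidal, h=22: θ=188.3° here. β=41.3, B=99.6. 22·(0.4147 − sin(2π·0.4147)/(2π)) = 7.3337 → s = 7.3337

7.3337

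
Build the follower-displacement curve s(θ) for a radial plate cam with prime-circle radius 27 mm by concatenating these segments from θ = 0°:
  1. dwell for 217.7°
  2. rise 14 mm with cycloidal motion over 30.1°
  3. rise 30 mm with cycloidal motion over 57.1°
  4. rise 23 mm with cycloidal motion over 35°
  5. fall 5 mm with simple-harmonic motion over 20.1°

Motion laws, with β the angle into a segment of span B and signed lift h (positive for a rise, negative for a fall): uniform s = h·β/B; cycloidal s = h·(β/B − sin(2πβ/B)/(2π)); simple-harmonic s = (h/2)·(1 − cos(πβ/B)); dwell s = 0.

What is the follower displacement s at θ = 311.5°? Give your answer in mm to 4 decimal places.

seg 1 [0°–217.7°] dwell: s stays 0.0000
seg 2 [217.7°–247.8°] cycloidal, h=14: full span → s += 14 → s = 14.0000
seg 3 [247.8°–304.9°] cycloidal, h=30: full span → s += 30 → s = 44.0000
seg 4 [304.9°–339.9°] cycloidal, h=23: θ=311.5° here. β=6.6, B=35. 23·(0.1886 − sin(2π·0.1886)/(2π)) = 0.9459 → s = 44.9459

44.9459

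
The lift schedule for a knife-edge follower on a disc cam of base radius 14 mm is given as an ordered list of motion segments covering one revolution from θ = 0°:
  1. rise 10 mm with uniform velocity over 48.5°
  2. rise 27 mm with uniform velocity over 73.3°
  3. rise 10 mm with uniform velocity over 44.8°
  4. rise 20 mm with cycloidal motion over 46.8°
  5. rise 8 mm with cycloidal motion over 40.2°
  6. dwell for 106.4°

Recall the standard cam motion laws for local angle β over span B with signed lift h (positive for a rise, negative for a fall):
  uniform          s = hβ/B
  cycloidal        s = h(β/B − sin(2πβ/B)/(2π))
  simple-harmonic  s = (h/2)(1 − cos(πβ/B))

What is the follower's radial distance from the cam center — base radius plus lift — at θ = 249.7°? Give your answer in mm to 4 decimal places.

seg 1 [0°–48.5°] uniform, h=10: full span → s += 10 → s = 10.0000
seg 2 [48.5°–121.8°] uniform, h=27: full span → s += 27 → s = 37.0000
seg 3 [121.8°–166.6°] uniform, h=10: full span → s += 10 → s = 47.0000
seg 4 [166.6°–213.4°] cycloidal, h=20: full span → s += 20 → s = 67.0000
seg 5 [213.4°–253.6°] cycloidal, h=8: θ=249.7° here. β=36.3, B=40.2. 8·(0.9030 − sin(2π·0.9030)/(2π)) = 7.9528 → s = 74.9528
radial distance = base radius + s = 14 + 74.9528 = 88.9528

88.9528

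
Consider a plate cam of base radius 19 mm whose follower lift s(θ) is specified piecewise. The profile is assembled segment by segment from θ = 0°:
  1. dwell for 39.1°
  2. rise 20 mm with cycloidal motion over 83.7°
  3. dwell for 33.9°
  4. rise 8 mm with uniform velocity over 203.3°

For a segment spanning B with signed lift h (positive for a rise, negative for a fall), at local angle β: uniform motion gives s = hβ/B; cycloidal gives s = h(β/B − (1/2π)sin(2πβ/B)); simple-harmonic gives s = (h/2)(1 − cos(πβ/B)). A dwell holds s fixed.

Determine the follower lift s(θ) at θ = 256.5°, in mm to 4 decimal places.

seg 1 [0°–39.1°] dwell: s stays 0.0000
seg 2 [39.1°–122.8°] cycloidal, h=20: full span → s += 20 → s = 20.0000
seg 3 [122.8°–156.7°] dwell: s stays 20.0000
seg 4 [156.7°–360°] uniform, h=8: θ=256.5° here. β=99.8, B=203.3. 8·99.8/203.3 = 3.9272 → s = 23.9272

23.9272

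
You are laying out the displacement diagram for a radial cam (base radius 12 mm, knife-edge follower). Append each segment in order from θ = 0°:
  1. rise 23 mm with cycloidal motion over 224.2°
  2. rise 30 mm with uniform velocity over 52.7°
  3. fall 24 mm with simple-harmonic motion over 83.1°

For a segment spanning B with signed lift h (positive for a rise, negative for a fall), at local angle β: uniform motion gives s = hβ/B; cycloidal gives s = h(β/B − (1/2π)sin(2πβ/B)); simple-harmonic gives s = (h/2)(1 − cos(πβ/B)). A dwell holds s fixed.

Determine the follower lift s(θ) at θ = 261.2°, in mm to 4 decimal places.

seg 1 [0°–224.2°] cycloidal, h=23: full span → s += 23 → s = 23.0000
seg 2 [224.2°–276.9°] uniform, h=30: θ=261.2° here. β=37, B=52.7. 30·37/52.7 = 21.0626 → s = 44.0626

44.0626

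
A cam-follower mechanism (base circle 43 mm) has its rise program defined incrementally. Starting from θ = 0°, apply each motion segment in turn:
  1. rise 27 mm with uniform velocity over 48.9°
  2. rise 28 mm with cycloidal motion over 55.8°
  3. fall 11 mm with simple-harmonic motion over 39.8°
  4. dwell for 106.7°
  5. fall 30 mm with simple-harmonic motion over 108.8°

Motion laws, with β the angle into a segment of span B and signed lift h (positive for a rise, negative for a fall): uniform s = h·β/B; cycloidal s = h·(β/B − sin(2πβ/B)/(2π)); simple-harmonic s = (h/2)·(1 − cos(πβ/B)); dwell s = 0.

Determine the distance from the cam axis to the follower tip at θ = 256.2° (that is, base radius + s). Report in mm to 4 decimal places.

seg 1 [0°–48.9°] uniform, h=27: full span → s += 27 → s = 27.0000
seg 2 [48.9°–104.7°] cycloidal, h=28: full span → s += 28 → s = 55.0000
seg 3 [104.7°–144.5°] simple-harmonic, h=-11: full span → s += -11 → s = 44.0000
seg 4 [144.5°–251.2°] dwell: s stays 44.0000
seg 5 [251.2°–360°] simple-harmonic, h=-30: θ=256.2° here. β=5, B=108.8. -30/2·(1 − cos(π·0.0460)) = -0.1561 → s = 43.8439
radial distance = base radius + s = 43 + 43.8439 = 86.8439

86.8439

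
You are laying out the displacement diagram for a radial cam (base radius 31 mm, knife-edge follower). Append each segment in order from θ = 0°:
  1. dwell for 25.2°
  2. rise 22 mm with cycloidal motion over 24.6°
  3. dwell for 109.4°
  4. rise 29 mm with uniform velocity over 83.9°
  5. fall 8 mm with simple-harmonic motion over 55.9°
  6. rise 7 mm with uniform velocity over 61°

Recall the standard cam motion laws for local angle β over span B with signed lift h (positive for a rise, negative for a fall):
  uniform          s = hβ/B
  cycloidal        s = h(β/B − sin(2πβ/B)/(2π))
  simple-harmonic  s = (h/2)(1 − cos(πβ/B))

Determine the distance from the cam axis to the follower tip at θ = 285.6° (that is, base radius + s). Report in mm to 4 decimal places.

seg 1 [0°–25.2°] dwell: s stays 0.0000
seg 2 [25.2°–49.8°] cycloidal, h=22: full span → s += 22 → s = 22.0000
seg 3 [49.8°–159.2°] dwell: s stays 22.0000
seg 4 [159.2°–243.1°] uniform, h=29: full span → s += 29 → s = 51.0000
seg 5 [243.1°–299°] simple-harmonic, h=-8: θ=285.6° here. β=42.5, B=55.9. -8/2·(1 − cos(π·0.7603)) = -6.9183 → s = 44.0817
radial distance = base radius + s = 31 + 44.0817 = 75.0817

75.0817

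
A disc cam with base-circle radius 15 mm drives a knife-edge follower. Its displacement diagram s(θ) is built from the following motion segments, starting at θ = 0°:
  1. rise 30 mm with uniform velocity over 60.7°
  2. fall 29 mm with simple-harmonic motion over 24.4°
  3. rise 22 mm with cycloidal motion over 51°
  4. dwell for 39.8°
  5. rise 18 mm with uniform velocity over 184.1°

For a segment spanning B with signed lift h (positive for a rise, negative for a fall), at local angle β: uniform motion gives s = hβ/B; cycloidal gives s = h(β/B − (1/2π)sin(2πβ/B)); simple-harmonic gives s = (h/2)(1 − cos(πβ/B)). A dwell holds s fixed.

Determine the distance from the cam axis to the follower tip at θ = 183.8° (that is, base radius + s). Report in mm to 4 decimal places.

seg 1 [0°–60.7°] uniform, h=30: full span → s += 30 → s = 30.0000
seg 2 [60.7°–85.1°] simple-harmonic, h=-29: full span → s += -29 → s = 1.0000
seg 3 [85.1°–136.1°] cycloidal, h=22: full span → s += 22 → s = 23.0000
seg 4 [136.1°–175.9°] dwell: s stays 23.0000
seg 5 [175.9°–360°] uniform, h=18: θ=183.8° here. β=7.9, B=184.1. 18·7.9/184.1 = 0.7724 → s = 23.7724
radial distance = base radius + s = 15 + 23.7724 = 38.7724

38.7724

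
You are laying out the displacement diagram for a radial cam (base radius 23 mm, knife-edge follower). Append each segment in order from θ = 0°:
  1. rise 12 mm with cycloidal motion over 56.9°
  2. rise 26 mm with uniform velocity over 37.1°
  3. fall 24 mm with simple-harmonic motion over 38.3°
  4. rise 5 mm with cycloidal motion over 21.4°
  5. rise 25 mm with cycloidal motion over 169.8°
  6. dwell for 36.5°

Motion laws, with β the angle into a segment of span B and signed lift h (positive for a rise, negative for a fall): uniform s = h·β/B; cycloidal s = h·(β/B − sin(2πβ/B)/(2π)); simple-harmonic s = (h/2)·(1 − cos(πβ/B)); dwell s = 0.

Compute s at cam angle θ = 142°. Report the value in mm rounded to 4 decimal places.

seg 1 [0°–56.9°] cycloidal, h=12: full span → s += 12 → s = 12.0000
seg 2 [56.9°–94°] uniform, h=26: full span → s += 26 → s = 38.0000
seg 3 [94°–132.3°] simple-harmonic, h=-24: full span → s += -24 → s = 14.0000
seg 4 [132.3°–153.7°] cycloidal, h=5: θ=142° here. β=9.7, B=21.4. 5·(0.4533 − sin(2π·0.4533)/(2π)) = 2.0361 → s = 16.0361

16.0361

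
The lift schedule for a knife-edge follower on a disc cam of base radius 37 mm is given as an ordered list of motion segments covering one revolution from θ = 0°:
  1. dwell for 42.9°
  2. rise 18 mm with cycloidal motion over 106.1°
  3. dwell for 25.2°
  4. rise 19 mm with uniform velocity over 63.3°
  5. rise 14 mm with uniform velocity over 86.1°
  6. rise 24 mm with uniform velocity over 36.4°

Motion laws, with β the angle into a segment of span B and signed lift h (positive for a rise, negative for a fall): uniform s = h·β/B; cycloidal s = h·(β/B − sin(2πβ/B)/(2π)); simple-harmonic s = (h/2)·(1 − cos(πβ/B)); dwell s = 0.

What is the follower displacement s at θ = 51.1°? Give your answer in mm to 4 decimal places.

seg 1 [0°–42.9°] dwell: s stays 0.0000
seg 2 [42.9°–149°] cycloidal, h=18: θ=51.1° here. β=8.2, B=106.1. 18·(0.0773 − sin(2π·0.0773)/(2π)) = 0.0540 → s = 0.0540

0.0540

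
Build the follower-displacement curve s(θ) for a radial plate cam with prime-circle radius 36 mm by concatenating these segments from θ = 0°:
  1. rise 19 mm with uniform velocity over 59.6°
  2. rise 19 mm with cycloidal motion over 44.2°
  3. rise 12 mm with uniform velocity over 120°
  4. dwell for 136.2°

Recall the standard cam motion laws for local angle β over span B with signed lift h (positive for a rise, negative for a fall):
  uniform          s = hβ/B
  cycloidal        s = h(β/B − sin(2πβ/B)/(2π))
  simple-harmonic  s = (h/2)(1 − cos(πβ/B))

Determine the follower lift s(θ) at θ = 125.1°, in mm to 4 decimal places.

seg 1 [0°–59.6°] uniform, h=19: full span → s += 19 → s = 19.0000
seg 2 [59.6°–103.8°] cycloidal, h=19: full span → s += 19 → s = 38.0000
seg 3 [103.8°–223.8°] uniform, h=12: θ=125.1° here. β=21.3, B=120. 12·21.3/120 = 2.1300 → s = 40.1300

40.1300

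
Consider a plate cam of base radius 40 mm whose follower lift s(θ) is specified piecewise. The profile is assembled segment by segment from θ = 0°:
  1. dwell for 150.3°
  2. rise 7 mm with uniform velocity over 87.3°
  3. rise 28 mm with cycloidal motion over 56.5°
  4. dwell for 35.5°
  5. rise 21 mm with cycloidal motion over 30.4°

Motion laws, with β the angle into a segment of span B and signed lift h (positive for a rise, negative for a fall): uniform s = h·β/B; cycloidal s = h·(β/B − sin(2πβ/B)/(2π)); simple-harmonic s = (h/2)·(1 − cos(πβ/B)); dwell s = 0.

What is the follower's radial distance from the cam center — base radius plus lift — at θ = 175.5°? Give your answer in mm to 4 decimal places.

seg 1 [0°–150.3°] dwell: s stays 0.0000
seg 2 [150.3°–237.6°] uniform, h=7: θ=175.5° here. β=25.2, B=87.3. 7·25.2/87.3 = 2.0206 → s = 2.0206
radial distance = base radius + s = 40 + 2.0206 = 42.0206

42.0206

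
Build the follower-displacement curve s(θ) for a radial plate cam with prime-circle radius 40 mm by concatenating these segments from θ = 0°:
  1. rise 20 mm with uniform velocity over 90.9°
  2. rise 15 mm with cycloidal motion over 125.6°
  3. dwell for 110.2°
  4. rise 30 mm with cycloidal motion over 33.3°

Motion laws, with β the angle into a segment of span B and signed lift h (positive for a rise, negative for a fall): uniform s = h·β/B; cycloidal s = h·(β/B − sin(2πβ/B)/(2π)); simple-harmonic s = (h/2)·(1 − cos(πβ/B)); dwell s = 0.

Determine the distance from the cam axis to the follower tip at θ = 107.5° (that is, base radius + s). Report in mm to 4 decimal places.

seg 1 [0°–90.9°] uniform, h=20: full span → s += 20 → s = 20.0000
seg 2 [90.9°–216.5°] cycloidal, h=15: θ=107.5° here. β=16.6, B=125.6. 15·(0.1322 − sin(2π·0.1322)/(2π)) = 0.2201 → s = 20.2201
radial distance = base radius + s = 40 + 20.2201 = 60.2201

60.2201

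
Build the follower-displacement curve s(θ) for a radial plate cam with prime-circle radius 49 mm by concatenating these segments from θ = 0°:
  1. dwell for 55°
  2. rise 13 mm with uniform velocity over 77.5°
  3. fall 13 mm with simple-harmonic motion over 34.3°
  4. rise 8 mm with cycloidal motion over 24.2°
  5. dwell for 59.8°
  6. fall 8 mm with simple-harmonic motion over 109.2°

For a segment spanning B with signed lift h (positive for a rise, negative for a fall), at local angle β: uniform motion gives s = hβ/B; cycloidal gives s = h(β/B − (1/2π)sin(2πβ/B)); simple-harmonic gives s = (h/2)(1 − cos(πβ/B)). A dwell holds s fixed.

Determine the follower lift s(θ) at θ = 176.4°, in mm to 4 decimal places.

seg 1 [0°–55°] dwell: s stays 0.0000
seg 2 [55°–132.5°] uniform, h=13: full span → s += 13 → s = 13.0000
seg 3 [132.5°–166.8°] simple-harmonic, h=-13: full span → s += -13 → s = 0.0000
seg 4 [166.8°–191°] cycloidal, h=8: θ=176.4° here. β=9.6, B=24.2. 8·(0.3967 − sin(2π·0.3967)/(2π)) = 2.4039 → s = 2.4039

2.4039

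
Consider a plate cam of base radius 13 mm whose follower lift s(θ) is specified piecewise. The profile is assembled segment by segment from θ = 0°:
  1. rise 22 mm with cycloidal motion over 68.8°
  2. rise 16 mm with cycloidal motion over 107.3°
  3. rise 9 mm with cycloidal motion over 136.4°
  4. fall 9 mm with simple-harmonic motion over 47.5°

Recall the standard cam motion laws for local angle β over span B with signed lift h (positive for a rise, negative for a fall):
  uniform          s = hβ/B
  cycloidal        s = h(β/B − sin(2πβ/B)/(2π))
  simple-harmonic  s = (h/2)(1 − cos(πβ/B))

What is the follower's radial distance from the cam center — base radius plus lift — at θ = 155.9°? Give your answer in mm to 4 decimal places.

seg 1 [0°–68.8°] cycloidal, h=22: full span → s += 22 → s = 22.0000
seg 2 [68.8°–176.1°] cycloidal, h=16: θ=155.9° here. β=87.1, B=107.3. 16·(0.8117 − sin(2π·0.8117)/(2π)) = 15.3451 → s = 37.3451
radial distance = base radius + s = 13 + 37.3451 = 50.3451

50.3451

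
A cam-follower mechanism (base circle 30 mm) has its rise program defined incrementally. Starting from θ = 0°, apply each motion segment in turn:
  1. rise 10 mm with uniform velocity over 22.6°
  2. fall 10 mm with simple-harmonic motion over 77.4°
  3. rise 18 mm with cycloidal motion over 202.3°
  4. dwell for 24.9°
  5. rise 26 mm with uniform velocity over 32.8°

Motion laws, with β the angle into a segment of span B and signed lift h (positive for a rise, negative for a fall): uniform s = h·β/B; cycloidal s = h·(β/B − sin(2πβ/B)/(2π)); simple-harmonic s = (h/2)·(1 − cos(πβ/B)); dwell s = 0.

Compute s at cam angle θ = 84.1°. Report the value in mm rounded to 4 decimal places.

seg 1 [0°–22.6°] uniform, h=10: full span → s += 10 → s = 10.0000
seg 2 [22.6°–100°] simple-harmonic, h=-10: θ=84.1° here. β=61.5, B=77.4. -10/2·(1 − cos(π·0.7946)) = -8.9944 → s = 1.0056

1.0056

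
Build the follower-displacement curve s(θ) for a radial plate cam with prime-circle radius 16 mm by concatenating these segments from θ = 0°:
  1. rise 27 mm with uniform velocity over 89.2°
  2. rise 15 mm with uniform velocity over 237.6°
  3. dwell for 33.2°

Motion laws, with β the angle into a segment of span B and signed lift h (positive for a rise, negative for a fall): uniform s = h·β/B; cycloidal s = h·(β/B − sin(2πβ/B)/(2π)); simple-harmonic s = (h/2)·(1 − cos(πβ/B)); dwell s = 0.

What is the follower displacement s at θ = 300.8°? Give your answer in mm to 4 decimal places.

seg 1 [0°–89.2°] uniform, h=27: full span → s += 27 → s = 27.0000
seg 2 [89.2°–326.8°] uniform, h=15: θ=300.8° here. β=211.6, B=237.6. 15·211.6/237.6 = 13.3586 → s = 40.3586

40.3586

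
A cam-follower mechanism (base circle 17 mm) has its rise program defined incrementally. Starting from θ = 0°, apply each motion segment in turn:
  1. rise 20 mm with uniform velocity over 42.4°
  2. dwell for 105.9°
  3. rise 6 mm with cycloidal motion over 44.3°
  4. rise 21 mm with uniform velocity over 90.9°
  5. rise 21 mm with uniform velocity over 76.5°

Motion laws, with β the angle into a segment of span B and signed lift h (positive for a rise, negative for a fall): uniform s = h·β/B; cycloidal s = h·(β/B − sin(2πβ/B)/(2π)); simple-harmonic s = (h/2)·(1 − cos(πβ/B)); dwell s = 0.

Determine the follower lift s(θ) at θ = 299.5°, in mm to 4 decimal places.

seg 1 [0°–42.4°] uniform, h=20: full span → s += 20 → s = 20.0000
seg 2 [42.4°–148.3°] dwell: s stays 20.0000
seg 3 [148.3°–192.6°] cycloidal, h=6: full span → s += 6 → s = 26.0000
seg 4 [192.6°–283.5°] uniform, h=21: full span → s += 21 → s = 47.0000
seg 5 [283.5°–360°] uniform, h=21: θ=299.5° here. β=16, B=76.5. 21·16/76.5 = 4.3922 → s = 51.3922

51.3922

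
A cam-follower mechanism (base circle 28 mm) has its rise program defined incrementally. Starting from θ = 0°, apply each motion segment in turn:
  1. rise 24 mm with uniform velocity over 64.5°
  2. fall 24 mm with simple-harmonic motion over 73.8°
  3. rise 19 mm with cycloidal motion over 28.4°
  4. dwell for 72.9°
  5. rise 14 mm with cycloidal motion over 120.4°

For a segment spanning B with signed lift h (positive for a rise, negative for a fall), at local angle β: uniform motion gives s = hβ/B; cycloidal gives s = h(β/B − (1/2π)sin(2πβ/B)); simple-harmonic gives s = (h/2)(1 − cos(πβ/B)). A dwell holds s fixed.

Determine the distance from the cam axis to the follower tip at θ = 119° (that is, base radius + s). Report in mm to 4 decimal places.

seg 1 [0°–64.5°] uniform, h=24: full span → s += 24 → s = 24.0000
seg 2 [64.5°–138.3°] simple-harmonic, h=-24: θ=119° here. β=54.5, B=73.8. -24/2·(1 − cos(π·0.7385)) = -20.1728 → s = 3.8272
radial distance = base radius + s = 28 + 3.8272 = 31.8272

31.8272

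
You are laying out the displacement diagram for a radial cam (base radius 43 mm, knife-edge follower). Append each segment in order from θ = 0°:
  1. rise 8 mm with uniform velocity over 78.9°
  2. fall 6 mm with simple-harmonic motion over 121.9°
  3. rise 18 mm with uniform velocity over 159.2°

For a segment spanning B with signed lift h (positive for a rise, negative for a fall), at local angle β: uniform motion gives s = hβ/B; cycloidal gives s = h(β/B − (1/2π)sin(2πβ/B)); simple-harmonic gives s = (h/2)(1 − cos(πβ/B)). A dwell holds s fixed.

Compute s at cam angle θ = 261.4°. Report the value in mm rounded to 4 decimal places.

seg 1 [0°–78.9°] uniform, h=8: full span → s += 8 → s = 8.0000
seg 2 [78.9°–200.8°] simple-harmonic, h=-6: full span → s += -6 → s = 2.0000
seg 3 [200.8°–360°] uniform, h=18: θ=261.4° here. β=60.6, B=159.2. 18·60.6/159.2 = 6.8518 → s = 8.8518

8.8518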